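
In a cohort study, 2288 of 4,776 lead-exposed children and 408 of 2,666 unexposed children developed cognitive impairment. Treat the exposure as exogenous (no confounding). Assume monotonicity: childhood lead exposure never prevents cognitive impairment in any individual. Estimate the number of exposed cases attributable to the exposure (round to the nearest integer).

about 1557 cases

p₁ = P(outcome | exposed) = 2288/4776 = 0.47906
p₀ = P(outcome | unexposed) = 408/2666 = 0.15304
PN = (p₁ − p₀)/p₁ = (0.47906 − 0.15304) / 0.47906 ≈ 0.68055.
Attributable cases ≈ PN × (exposed cases) = 0.68055 × 2288 ≈ 1557.09.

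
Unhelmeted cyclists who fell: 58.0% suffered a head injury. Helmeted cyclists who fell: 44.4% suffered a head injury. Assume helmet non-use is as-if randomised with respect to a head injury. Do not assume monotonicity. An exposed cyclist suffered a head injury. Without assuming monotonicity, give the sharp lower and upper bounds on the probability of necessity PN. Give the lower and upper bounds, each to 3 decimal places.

p₁ = 0.58, p₀ = 0.444.
Under exogeneity alone the bounds on PN are max{0,(p₁−p₀)/p₁} ≤ PN ≤ min{1,(1−p₀)/p₁}.
  lower = (p₁ − p₀)/p₁ = 0.136 / 0.58 ≈ 0.2345
  upper = min{1, (1 − p₀)/p₁} = 0.556 / 0.58 ≈ 0.9586

0.234 ≤ PN ≤ 0.959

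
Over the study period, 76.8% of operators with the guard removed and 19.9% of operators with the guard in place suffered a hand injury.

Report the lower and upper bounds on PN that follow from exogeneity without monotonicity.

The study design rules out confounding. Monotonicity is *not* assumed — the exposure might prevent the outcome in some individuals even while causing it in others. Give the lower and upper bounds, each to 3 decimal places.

p₁ = 0.768, p₀ = 0.199.
Under exogeneity alone the bounds on PN are max{0,(p₁−p₀)/p₁} ≤ PN ≤ min{1,(1−p₀)/p₁}.
  lower = (p₁ − p₀)/p₁ = 0.569 / 0.768 ≈ 0.7409
  upper = min{1, (1 − p₀)/p₁} = 0.801 / 0.768 ≈ 1.0430 → capped at 1

0.741 ≤ PN ≤ 1.000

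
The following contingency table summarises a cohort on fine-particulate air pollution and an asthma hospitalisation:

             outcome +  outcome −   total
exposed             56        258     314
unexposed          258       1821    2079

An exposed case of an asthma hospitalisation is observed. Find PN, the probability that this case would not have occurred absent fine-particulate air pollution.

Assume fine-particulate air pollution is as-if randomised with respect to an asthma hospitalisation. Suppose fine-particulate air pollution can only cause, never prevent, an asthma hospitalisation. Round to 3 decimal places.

PN ≈ 0.304

p₁ = P(outcome | exposed) = 56/314 = 0.17834
p₀ = P(outcome | unexposed) = 258/2079 = 0.1241
Under exogeneity and monotonicity, PN = (p₁ − p₀)/p₁.
PN = (0.17834 − 0.1241) / 0.17834 ≈ 0.3042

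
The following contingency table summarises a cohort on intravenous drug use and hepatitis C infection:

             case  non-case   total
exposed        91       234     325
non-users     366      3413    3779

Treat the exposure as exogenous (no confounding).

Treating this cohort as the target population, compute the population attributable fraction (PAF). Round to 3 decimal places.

p₁ = P(outcome | exposed) = 91/325 = 0.28
p₀ = P(outcome | unexposed) = 366/3779 = 0.096851
Exposure prevalence π = 325/4104 = 0.079191; overall risk P(Y=1) = 0.11135.
Under exogeneity, PAF = [P(Y=1) − p₀]/P(Y=1).
PAF = (0.11135 − 0.096851) / 0.11135 ≈ 0.1302

PAF ≈ 0.130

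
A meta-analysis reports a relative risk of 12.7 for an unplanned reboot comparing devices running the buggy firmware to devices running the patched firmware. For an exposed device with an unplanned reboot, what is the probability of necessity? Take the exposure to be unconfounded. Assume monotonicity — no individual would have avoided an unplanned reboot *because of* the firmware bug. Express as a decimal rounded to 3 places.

PN ≈ 0.921

Under exogeneity and monotonicity, PN = (RR − 1) / RR = 1 − 1/RR.
PN = (12.7 − 1) / 12.7 = 11.7 / 12.7 ≈ 0.9213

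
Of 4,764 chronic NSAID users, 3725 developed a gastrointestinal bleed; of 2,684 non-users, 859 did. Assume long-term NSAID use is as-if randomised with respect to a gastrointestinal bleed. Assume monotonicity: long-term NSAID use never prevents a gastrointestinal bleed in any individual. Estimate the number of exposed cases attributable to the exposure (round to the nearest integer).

about 2200 cases

p₁ = P(outcome | exposed) = 3725/4764 = 0.78191
p₀ = P(outcome | unexposed) = 859/2684 = 0.32004
PN = (p₁ − p₀)/p₁ = (0.78191 − 0.32004) / 0.78191 ≈ 0.59069.
Attributable cases ≈ PN × (exposed cases) = 0.59069 × 3725 ≈ 2200.31.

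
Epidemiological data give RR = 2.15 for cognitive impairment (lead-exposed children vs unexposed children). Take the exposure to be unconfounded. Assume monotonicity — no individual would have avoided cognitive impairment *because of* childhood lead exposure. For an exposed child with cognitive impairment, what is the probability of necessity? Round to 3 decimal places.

Under exogeneity and monotonicity, PN = (RR − 1) / RR = 1 − 1/RR.
PN = (2.15 − 1) / 2.15 = 1.15 / 2.15 ≈ 0.5349

PN ≈ 0.535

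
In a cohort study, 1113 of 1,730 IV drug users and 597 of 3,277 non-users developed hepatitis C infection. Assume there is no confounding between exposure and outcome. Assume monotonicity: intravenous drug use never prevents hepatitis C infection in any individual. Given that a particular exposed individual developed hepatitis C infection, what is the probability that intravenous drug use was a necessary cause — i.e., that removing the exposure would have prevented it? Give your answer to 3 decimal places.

p₁ = P(outcome | exposed) = 1113/1730 = 0.64335
p₀ = P(outcome | unexposed) = 597/3277 = 0.18218
Under exogeneity and monotonicity, PN = (p₁ − p₀) / p₁.
PN = (0.64335 − 0.18218) / 0.64335 = 0.46117 / 0.64335 ≈ 0.7168

PN ≈ 0.717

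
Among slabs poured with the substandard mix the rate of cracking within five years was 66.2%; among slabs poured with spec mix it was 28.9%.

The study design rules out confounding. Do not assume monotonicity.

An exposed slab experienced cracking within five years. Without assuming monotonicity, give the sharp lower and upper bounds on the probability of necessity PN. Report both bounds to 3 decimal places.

p₁ = 0.662, p₀ = 0.289.
Under exogeneity alone the bounds on PN are max{0,(p₁−p₀)/p₁} ≤ PN ≤ min{1,(1−p₀)/p₁}.
  lower = (p₁ − p₀)/p₁ = 0.373 / 0.662 ≈ 0.5634
  upper = min{1, (1 − p₀)/p₁} = 0.711 / 0.662 ≈ 1.0740 → capped at 1

0.563 ≤ PN ≤ 1.000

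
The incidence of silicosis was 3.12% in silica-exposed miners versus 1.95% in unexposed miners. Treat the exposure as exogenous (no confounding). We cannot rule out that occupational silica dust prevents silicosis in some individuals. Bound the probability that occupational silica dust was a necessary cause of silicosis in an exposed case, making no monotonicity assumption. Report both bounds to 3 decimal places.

p₁ = 0.0312, p₀ = 0.0195.
Under exogeneity alone the bounds on PN are max{0,(p₁−p₀)/p₁} ≤ PN ≤ min{1,(1−p₀)/p₁}.
  lower = (p₁ − p₀)/p₁ = 0.0117 / 0.0312 ≈ 0.3750
  upper = min{1, (1 − p₀)/p₁} = 0.9805 / 0.0312 ≈ 31.4263 → capped at 1

0.375 ≤ PN ≤ 1.000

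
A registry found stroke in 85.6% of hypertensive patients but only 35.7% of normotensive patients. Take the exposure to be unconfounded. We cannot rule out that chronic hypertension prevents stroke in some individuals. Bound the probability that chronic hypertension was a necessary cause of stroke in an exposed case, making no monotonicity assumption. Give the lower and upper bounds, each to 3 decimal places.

p₁ = 0.856, p₀ = 0.357.
Under exogeneity alone the bounds on PN are max{0,(p₁−p₀)/p₁} ≤ PN ≤ min{1,(1−p₀)/p₁}.
  lower = (p₁ − p₀)/p₁ = 0.499 / 0.856 ≈ 0.5829
  upper = min{1, (1 − p₀)/p₁} = 0.643 / 0.856 ≈ 0.7512

0.583 ≤ PN ≤ 0.751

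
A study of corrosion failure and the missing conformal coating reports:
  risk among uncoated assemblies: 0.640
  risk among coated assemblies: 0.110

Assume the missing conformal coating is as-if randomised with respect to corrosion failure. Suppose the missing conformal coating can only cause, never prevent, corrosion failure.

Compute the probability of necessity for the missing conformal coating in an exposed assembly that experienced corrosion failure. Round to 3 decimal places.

Let p₁ = 0.64, p₀ = 0.11.
Under exogeneity and monotonicity, PN = (p₁ − p₀) / p₁.
PN = (0.64 − 0.11) / 0.64 = 0.53 / 0.64 ≈ 0.8281

PN ≈ 0.828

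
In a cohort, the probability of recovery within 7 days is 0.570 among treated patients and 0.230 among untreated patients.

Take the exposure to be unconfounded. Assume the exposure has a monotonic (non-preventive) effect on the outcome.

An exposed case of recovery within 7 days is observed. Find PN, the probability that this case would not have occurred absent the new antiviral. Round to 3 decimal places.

PN ≈ 0.596

Let p₁ = 0.57, p₀ = 0.23.
Under exogeneity and monotonicity, PN = (p₁ − p₀) / p₁.
PN = (0.57 − 0.23) / 0.57 = 0.34 / 0.57 ≈ 0.5965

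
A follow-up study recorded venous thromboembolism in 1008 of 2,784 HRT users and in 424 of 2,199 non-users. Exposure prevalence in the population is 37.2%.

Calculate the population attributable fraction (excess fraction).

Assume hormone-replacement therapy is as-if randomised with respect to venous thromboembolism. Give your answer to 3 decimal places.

p₁ = P(outcome | exposed) = 1008/2784 = 0.36207
p₀ = P(outcome | unexposed) = 424/2199 = 0.19281
Overall risk P(Y=1) = π·p₁ + (1−π)·p₀ = 0.372×0.36207 + 0.628×0.19281 = 0.25578.
Under exogeneity, PAF = [P(Y=1) − p₀] / P(Y=1).
PAF = (0.25578 − 0.19281) / 0.25578 ≈ 0.2462

PAF ≈ 0.246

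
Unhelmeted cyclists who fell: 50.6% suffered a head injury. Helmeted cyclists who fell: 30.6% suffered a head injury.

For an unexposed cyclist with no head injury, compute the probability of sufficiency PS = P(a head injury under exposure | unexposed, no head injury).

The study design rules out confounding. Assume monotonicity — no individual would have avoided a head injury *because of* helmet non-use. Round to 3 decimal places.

PS ≈ 0.288

p₁ = 0.506, p₀ = 0.306.
Under exogeneity and monotonicity, PS = (p₁ − p₀) / (1 − p₀).
PS = (0.506 − 0.306) / (1 − 0.306) = 0.2 / 0.694 ≈ 0.2882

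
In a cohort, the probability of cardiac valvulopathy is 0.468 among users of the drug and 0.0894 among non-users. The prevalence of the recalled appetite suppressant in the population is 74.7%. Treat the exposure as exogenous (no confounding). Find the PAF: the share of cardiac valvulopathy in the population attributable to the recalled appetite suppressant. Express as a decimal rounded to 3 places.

Let p₁ = 0.468, p₀ = 0.0894.
Overall risk P(Y=1) = π·p₁ + (1−π)·p₀ = 0.747×0.468 + 0.253×0.0894 = 0.37221.
Under exogeneity, PAF = [P(Y=1) − p₀] / P(Y=1).
PAF = (0.37221 − 0.0894) / 0.37221 ≈ 0.7598

PAF ≈ 0.760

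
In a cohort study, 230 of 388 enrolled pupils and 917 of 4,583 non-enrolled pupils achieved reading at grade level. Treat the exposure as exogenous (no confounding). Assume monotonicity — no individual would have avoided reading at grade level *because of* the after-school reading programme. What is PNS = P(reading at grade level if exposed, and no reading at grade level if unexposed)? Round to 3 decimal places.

p₁ = P(outcome | exposed) = 230/388 = 0.59278
p₀ = P(outcome | unexposed) = 917/4583 = 0.20009
Under exogeneity and monotonicity, PNS = p₁ − p₀.
PNS = 0.59278 − 0.20009 = 0.3927

PNS ≈ 0.393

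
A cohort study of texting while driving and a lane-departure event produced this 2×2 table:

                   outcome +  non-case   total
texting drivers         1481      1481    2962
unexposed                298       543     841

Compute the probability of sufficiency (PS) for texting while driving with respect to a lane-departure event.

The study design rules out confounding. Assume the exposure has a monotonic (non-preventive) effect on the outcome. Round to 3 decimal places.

PS ≈ 0.226

p₁ = P(outcome | exposed) = 1481/2962 = 0.5
p₀ = P(outcome | unexposed) = 298/841 = 0.35434
Under exogeneity and monotonicity, PS = (p₁ − p₀) / (1 − p₀).
PS = (0.5 − 0.35434) / (1 − 0.35434) = 0.14566 / 0.64566 ≈ 0.2256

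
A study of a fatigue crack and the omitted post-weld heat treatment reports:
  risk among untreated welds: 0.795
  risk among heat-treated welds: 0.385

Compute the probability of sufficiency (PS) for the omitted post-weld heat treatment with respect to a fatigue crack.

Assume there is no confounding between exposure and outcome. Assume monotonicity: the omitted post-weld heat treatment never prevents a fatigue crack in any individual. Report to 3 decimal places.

PS ≈ 0.667

Let p₁ = 0.795, p₀ = 0.385.
Under exogeneity and monotonicity, PS = (p₁ − p₀) / (1 − p₀).
PS = (0.795 − 0.385) / (1 − 0.385) = 0.41 / 0.615 ≈ 0.6667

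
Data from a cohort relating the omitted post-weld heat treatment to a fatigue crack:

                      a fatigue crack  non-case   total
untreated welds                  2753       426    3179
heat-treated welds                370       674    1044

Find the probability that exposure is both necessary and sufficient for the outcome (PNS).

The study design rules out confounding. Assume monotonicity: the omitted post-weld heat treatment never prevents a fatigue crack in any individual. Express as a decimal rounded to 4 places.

PNS ≈ 0.5116

p₁ = P(outcome | exposed) = 2753/3179 = 0.866
p₀ = P(outcome | unexposed) = 370/1044 = 0.35441
Under exogeneity and monotonicity, PNS = p₁ − p₀.
PNS = 0.866 − 0.35441 = 0.51159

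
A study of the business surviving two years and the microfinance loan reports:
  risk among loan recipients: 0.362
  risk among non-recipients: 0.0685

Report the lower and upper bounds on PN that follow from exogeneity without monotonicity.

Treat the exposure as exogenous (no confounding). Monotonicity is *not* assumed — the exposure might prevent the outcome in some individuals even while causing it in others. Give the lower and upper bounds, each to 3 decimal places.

Let p₁ = 0.362, p₀ = 0.0685.
Under exogeneity alone the bounds on PN are max{0,(p₁−p₀)/p₁} ≤ PN ≤ min{1,(1−p₀)/p₁}.
  lower = (p₁ − p₀)/p₁ = 0.2935 / 0.362 ≈ 0.8108
  upper = min{1, (1 − p₀)/p₁} = 0.9315 / 0.362 ≈ 2.5732 → capped at 1

0.811 ≤ PN ≤ 1.000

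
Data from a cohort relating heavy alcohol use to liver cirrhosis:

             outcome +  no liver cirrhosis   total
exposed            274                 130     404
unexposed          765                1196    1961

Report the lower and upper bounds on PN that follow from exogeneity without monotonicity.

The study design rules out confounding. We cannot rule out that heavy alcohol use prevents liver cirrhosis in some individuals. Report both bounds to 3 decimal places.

0.425 ≤ PN ≤ 0.899

p₁ = P(outcome | exposed) = 274/404 = 0.67822
p₀ = P(outcome | unexposed) = 765/1961 = 0.39011
Under exogeneity alone the bounds on PN are max{0,(p₁−p₀)/p₁} ≤ PN ≤ min{1,(1−p₀)/p₁}.
  lower = (p₁ − p₀)/p₁ = 0.28811 / 0.67822 ≈ 0.4248
  upper = min{1, (1 − p₀)/p₁} = 0.60989 / 0.67822 ≈ 0.8993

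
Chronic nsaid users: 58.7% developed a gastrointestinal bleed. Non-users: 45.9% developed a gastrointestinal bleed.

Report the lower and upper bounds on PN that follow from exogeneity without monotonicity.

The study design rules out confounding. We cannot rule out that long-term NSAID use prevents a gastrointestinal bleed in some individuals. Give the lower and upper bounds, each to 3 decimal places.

p₁ = 0.587, p₀ = 0.459.
Under exogeneity alone the bounds on PN are max{0,(p₁−p₀)/p₁} ≤ PN ≤ min{1,(1−p₀)/p₁}.
  lower = (p₁ − p₀)/p₁ = 0.128 / 0.587 ≈ 0.2181
  upper = min{1, (1 − p₀)/p₁} = 0.541 / 0.587 ≈ 0.9216

0.218 ≤ PN ≤ 0.922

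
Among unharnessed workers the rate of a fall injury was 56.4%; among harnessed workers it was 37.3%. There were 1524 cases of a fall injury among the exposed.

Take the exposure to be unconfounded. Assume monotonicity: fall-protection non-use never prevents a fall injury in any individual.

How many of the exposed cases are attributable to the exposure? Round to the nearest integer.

p₁ = 0.564, p₀ = 0.373.
PN = (p₁ − p₀)/p₁ = (0.564 − 0.373) / 0.564 ≈ 0.33865.
Attributable cases ≈ PN × (exposed cases) = 0.33865 × 1524 ≈ 516.11.

about 516 cases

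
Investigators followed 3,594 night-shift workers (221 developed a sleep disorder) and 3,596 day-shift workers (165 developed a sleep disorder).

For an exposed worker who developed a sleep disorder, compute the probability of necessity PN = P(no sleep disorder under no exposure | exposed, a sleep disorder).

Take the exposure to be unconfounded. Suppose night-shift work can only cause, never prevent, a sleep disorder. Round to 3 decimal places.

PN ≈ 0.254

p₁ = P(outcome | exposed) = 221/3594 = 0.061491
p₀ = P(outcome | unexposed) = 165/3596 = 0.045884
Under exogeneity and monotonicity, PN = (p₁ − p₀) / p₁.
PN = (0.061491 − 0.045884) / 0.061491 = 0.015607 / 0.061491 ≈ 0.2538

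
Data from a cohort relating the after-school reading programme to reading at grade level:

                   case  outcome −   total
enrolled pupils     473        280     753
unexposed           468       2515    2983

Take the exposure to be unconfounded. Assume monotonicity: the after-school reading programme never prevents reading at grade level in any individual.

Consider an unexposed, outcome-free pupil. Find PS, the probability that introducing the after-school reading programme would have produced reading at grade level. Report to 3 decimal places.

p₁ = P(outcome | exposed) = 473/753 = 0.62815
p₀ = P(outcome | unexposed) = 468/2983 = 0.15689
Under exogeneity and monotonicity, PS = (p₁ − p₀)/(1 − p₀).
PS = (0.62815 − 0.15689) / 0.84311 ≈ 0.5590

PS ≈ 0.559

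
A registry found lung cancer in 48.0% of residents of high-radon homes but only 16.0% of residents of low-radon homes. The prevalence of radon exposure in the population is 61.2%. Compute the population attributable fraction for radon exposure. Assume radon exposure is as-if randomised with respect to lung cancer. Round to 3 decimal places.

PAF ≈ 0.550

p₁ = 0.48, p₀ = 0.16.
Overall risk P(Y=1) = π·p₁ + (1−π)·p₀ = 0.612×0.48 + 0.388×0.16 = 0.35584.
Under exogeneity, PAF = [P(Y=1) − p₀] / P(Y=1).
PAF = (0.35584 − 0.16) / 0.35584 ≈ 0.5504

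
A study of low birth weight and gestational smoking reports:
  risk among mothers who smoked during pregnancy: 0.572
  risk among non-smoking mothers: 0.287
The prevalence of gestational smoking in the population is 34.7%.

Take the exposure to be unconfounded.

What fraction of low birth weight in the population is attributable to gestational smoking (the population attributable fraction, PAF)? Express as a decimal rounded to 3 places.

Let p₁ = 0.572, p₀ = 0.287.
Overall risk P(Y=1) = π·p₁ + (1−π)·p₀ = 0.347×0.572 + 0.653×0.287 = 0.38589.
Under exogeneity, PAF = [P(Y=1) − p₀] / P(Y=1).
PAF = (0.38589 − 0.287) / 0.38589 ≈ 0.2563

PAF ≈ 0.256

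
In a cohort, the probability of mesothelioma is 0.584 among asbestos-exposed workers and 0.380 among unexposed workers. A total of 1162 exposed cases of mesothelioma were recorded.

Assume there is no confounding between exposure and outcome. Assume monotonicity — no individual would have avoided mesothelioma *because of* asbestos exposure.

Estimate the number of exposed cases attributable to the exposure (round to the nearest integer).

Let p₁ = 0.584, p₀ = 0.38.
PN = (p₁ − p₀)/p₁ = (0.584 − 0.38) / 0.584 ≈ 0.34932.
Attributable cases ≈ PN × (exposed cases) = 0.34932 × 1162 ≈ 405.90.

about 406 cases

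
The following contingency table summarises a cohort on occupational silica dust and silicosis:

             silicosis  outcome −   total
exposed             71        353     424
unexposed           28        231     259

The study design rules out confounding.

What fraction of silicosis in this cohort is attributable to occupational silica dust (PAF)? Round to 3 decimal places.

p₁ = P(outcome | exposed) = 71/424 = 0.16745
p₀ = P(outcome | unexposed) = 28/259 = 0.10811
Exposure prevalence π = 424/683 = 0.62079; overall risk P(Y=1) = 0.14495.
Under exogeneity, PAF = [P(Y=1) − p₀]/P(Y=1).
PAF = (0.14495 − 0.10811) / 0.14495 ≈ 0.2542

PAF ≈ 0.254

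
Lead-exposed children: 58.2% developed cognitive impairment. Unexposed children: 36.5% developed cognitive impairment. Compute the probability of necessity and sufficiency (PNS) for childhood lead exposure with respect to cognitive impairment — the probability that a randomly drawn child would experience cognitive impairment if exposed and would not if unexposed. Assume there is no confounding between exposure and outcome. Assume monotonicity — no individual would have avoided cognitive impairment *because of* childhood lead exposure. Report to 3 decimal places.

PNS ≈ 0.217

p₁ = 0.582, p₀ = 0.365.
Under exogeneity and monotonicity, PNS = p₁ − p₀.
PNS = 0.582 − 0.365 = 0.217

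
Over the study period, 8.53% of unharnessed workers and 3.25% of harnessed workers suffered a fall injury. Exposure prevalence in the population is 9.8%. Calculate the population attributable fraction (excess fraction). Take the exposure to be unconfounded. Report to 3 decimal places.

p₁ = 0.0853, p₀ = 0.0325.
Overall risk P(Y=1) = π·p₁ + (1−π)·p₀ = 0.098×0.0853 + 0.902×0.0325 = 0.037674.
Under exogeneity, PAF = [P(Y=1) − p₀] / P(Y=1).
PAF = (0.037674 − 0.0325) / 0.037674 ≈ 0.1373

PAF ≈ 0.137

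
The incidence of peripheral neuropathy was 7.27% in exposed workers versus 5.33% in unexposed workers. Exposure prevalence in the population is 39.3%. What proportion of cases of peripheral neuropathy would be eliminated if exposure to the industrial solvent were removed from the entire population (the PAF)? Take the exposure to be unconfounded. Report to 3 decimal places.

p₁ = 0.0727, p₀ = 0.0533.
Overall risk P(Y=1) = π·p₁ + (1−π)·p₀ = 0.393×0.0727 + 0.607×0.0533 = 0.060924.
Under exogeneity, PAF = [P(Y=1) − p₀] / P(Y=1).
PAF = (0.060924 − 0.0533) / 0.060924 ≈ 0.1251

PAF ≈ 0.125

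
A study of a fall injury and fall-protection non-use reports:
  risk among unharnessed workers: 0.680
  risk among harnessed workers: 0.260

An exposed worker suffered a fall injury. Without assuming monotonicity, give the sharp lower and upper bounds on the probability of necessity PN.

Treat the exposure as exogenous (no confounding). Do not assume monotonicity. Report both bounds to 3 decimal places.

Let p₁ = 0.68, p₀ = 0.26.
Under exogeneity alone the bounds on PN are max{0,(p₁−p₀)/p₁} ≤ PN ≤ min{1,(1−p₀)/p₁}.
  lower = (p₁ − p₀)/p₁ = 0.42 / 0.68 ≈ 0.6176
  upper = min{1, (1 − p₀)/p₁} = 0.74 / 0.68 ≈ 1.0882 → capped at 1

0.618 ≤ PN ≤ 1.000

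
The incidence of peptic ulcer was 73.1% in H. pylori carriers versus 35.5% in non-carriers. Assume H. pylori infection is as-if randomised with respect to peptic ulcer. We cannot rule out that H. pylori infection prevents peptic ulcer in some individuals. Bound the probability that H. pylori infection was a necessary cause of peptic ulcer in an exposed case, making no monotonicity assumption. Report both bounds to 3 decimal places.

p₁ = 0.731, p₀ = 0.355.
Under exogeneity alone the bounds on PN are max{0,(p₁−p₀)/p₁} ≤ PN ≤ min{1,(1−p₀)/p₁}.
  lower = (p₁ − p₀)/p₁ = 0.376 / 0.731 ≈ 0.5144
  upper = min{1, (1 − p₀)/p₁} = 0.645 / 0.731 ≈ 0.8824

0.514 ≤ PN ≤ 0.882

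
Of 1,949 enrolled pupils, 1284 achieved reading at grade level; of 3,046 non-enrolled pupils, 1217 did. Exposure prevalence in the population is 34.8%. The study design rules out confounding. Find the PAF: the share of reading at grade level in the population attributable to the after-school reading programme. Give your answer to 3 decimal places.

p₁ = P(outcome | exposed) = 1284/1949 = 0.6588
p₀ = P(outcome | unexposed) = 1217/3046 = 0.39954
Overall risk P(Y=1) = π·p₁ + (1−π)·p₀ = 0.348×0.6588 + 0.652×0.39954 = 0.48976.
Under exogeneity, PAF = [P(Y=1) − p₀] / P(Y=1).
PAF = (0.48976 − 0.39954) / 0.48976 ≈ 0.1842

PAF ≈ 0.184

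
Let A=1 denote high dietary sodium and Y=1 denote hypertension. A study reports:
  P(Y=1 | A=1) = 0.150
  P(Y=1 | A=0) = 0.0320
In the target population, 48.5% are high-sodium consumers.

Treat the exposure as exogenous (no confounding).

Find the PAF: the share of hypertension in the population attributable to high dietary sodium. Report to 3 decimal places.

Let p₁ = 0.15, p₀ = 0.032.
Overall risk P(Y=1) = π·p₁ + (1−π)·p₀ = 0.485×0.15 + 0.515×0.032 = 0.08923.
Under exogeneity, PAF = [P(Y=1) − p₀] / P(Y=1).
PAF = (0.08923 − 0.032) / 0.08923 ≈ 0.6414

PAF ≈ 0.641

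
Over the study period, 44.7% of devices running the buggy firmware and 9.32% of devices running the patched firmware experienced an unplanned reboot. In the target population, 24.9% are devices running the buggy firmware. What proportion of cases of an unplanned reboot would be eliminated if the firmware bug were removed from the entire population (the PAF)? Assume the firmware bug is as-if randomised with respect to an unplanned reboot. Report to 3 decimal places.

PAF ≈ 0.486

p₁ = 0.447, p₀ = 0.0932.
Overall risk P(Y=1) = π·p₁ + (1−π)·p₀ = 0.249×0.447 + 0.751×0.0932 = 0.1813.
Under exogeneity, PAF = [P(Y=1) − p₀] / P(Y=1).
PAF = (0.1813 − 0.0932) / 0.1813 ≈ 0.4859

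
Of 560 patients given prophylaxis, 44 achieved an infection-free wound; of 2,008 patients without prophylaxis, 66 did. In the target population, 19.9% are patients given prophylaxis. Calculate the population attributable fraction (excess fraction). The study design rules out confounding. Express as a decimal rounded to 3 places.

p₁ = P(outcome | exposed) = 44/560 = 0.078571
p₀ = P(outcome | unexposed) = 66/2008 = 0.032869
Overall risk P(Y=1) = π·p₁ + (1−π)·p₀ = 0.199×0.078571 + 0.801×0.032869 = 0.041963.
Under exogeneity, PAF = [P(Y=1) − p₀] / P(Y=1).
PAF = (0.041963 − 0.032869) / 0.041963 ≈ 0.2167

PAF ≈ 0.217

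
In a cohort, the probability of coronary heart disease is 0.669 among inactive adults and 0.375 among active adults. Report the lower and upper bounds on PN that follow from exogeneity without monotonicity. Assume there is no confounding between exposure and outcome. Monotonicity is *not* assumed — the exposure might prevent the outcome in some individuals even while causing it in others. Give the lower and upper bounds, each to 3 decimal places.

Let p₁ = 0.669, p₀ = 0.375.
Under exogeneity alone the bounds on PN are max{0,(p₁−p₀)/p₁} ≤ PN ≤ min{1,(1−p₀)/p₁}.
  lower = (p₁ − p₀)/p₁ = 0.294 / 0.669 ≈ 0.4395
  upper = min{1, (1 − p₀)/p₁} = 0.625 / 0.669 ≈ 0.9342

0.439 ≤ PN ≤ 0.934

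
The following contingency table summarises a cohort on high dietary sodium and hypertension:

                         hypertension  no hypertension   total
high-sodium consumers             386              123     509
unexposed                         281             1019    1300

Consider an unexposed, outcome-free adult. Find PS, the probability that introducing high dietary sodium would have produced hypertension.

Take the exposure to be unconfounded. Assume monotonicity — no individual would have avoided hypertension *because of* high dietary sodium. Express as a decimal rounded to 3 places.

PS ≈ 0.692

p₁ = P(outcome | exposed) = 386/509 = 0.75835
p₀ = P(outcome | unexposed) = 281/1300 = 0.21615
Under exogeneity and monotonicity, PS = (p₁ − p₀)/(1 − p₀).
PS = (0.75835 − 0.21615) / 0.78385 ≈ 0.6917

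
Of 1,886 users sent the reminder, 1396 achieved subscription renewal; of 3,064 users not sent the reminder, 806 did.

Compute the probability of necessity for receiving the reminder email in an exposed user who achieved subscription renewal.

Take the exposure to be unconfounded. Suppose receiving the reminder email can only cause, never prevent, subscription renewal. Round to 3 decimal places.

PN ≈ 0.645

p₁ = P(outcome | exposed) = 1396/1886 = 0.74019
p₀ = P(outcome | unexposed) = 806/3064 = 0.26305
Under exogeneity and monotonicity, PN = (p₁ − p₀) / p₁.
PN = (0.74019 − 0.26305) / 0.74019 = 0.47714 / 0.74019 ≈ 0.6446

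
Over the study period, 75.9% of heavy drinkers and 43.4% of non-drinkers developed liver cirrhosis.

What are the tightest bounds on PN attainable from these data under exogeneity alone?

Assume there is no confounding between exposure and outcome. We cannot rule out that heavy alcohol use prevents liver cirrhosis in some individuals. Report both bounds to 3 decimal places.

0.428 ≤ PN ≤ 0.746

p₁ = 0.759, p₀ = 0.434.
Under exogeneity alone the bounds on PN are max{0,(p₁−p₀)/p₁} ≤ PN ≤ min{1,(1−p₀)/p₁}.
  lower = (p₁ − p₀)/p₁ = 0.325 / 0.759 ≈ 0.4282
  upper = min{1, (1 − p₀)/p₁} = 0.566 / 0.759 ≈ 0.7457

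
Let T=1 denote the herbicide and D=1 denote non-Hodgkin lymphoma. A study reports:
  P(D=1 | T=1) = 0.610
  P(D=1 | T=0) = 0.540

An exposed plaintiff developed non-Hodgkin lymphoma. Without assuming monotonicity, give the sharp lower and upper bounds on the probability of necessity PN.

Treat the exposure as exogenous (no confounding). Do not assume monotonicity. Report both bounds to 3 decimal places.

0.115 ≤ PN ≤ 0.754

Let p₁ = 0.61, p₀ = 0.54.
Under exogeneity alone the bounds on PN are max{0,(p₁−p₀)/p₁} ≤ PN ≤ min{1,(1−p₀)/p₁}.
  lower = (p₁ − p₀)/p₁ = 0.07 / 0.61 ≈ 0.1148
  upper = min{1, (1 − p₀)/p₁} = 0.46 / 0.61 ≈ 0.7541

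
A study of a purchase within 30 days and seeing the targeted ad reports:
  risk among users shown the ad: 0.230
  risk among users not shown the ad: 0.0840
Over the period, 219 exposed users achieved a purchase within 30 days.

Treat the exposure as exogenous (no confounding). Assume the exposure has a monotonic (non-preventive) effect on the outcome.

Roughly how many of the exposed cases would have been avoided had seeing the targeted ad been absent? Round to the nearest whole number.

Let p₁ = 0.23, p₀ = 0.084.
PN = (p₁ − p₀)/p₁ = (0.23 − 0.084) / 0.23 ≈ 0.63478.
Attributable cases ≈ PN × (exposed cases) = 0.63478 × 219 ≈ 139.02.

about 139 cases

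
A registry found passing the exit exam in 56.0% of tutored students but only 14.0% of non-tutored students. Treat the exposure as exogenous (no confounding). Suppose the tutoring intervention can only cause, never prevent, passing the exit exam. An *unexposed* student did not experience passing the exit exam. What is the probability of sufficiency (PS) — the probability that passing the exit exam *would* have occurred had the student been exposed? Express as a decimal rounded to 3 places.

p₁ = 0.56, p₀ = 0.14.
Under exogeneity and monotonicity, PS = (p₁ − p₀) / (1 − p₀).
PS = (0.56 − 0.14) / (1 − 0.14) = 0.42 / 0.86 ≈ 0.4884

PS ≈ 0.488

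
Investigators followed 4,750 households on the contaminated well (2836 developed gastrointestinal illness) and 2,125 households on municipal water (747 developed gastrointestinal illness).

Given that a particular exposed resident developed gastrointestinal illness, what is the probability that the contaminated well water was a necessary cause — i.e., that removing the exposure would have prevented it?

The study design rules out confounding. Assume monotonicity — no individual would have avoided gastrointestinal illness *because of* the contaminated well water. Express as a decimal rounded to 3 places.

PN ≈ 0.411

p₁ = P(outcome | exposed) = 2836/4750 = 0.59705
p₀ = P(outcome | unexposed) = 747/2125 = 0.35153
Under exogeneity and monotonicity, PN = (p₁ − p₀) / p₁.
PN = (0.59705 − 0.35153) / 0.59705 = 0.24552 / 0.59705 ≈ 0.4112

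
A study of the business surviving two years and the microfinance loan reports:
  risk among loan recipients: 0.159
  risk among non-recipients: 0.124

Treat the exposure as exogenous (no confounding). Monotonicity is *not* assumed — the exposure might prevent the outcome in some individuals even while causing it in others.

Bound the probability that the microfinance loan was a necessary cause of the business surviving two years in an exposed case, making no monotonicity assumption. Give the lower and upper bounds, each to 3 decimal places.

0.220 ≤ PN ≤ 1.000

Let p₁ = 0.159, p₀ = 0.124.
Under exogeneity alone the bounds on PN are max{0,(p₁−p₀)/p₁} ≤ PN ≤ min{1,(1−p₀)/p₁}.
  lower = (p₁ − p₀)/p₁ = 0.035 / 0.159 ≈ 0.2201
  upper = min{1, (1 − p₀)/p₁} = 0.876 / 0.159 ≈ 5.5094 → capped at 1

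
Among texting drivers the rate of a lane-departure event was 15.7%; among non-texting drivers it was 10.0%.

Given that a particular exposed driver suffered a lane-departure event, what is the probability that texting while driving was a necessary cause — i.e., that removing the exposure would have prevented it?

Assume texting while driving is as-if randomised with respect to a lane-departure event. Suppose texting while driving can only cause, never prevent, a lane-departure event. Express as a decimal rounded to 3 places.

PN ≈ 0.363

p₁ = 0.157, p₀ = 0.1.
Under exogeneity and monotonicity, PN = (p₁ − p₀) / p₁.
PN = (0.157 − 0.1) / 0.157 = 0.057 / 0.157 ≈ 0.3631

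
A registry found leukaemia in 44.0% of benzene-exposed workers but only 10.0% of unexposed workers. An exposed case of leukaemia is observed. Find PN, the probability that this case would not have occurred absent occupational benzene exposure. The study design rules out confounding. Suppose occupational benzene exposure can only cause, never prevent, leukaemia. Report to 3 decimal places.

PN ≈ 0.773

p₁ = 0.44, p₀ = 0.1.
Under exogeneity and monotonicity, PN = (p₁ − p₀) / p₁.
PN = (0.44 − 0.1) / 0.44 = 0.34 / 0.44 ≈ 0.7727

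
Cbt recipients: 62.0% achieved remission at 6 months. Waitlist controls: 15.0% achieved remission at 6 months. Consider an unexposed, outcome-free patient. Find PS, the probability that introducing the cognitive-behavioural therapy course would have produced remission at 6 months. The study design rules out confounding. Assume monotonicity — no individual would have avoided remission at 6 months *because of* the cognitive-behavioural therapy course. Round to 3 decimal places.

p₁ = 0.62, p₀ = 0.15.
Under exogeneity and monotonicity, PS = (p₁ − p₀) / (1 − p₀).
PS = (0.62 − 0.15) / (1 − 0.15) = 0.47 / 0.85 ≈ 0.5529

PS ≈ 0.553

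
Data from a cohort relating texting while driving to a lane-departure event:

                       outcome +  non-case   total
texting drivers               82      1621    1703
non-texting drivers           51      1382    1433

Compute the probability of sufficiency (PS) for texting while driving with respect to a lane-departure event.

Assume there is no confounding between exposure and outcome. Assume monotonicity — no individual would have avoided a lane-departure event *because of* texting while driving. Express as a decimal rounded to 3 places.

p₁ = P(outcome | exposed) = 82/1703 = 0.04815
p₀ = P(outcome | unexposed) = 51/1433 = 0.03559
Under exogeneity and monotonicity, PS = (p₁ − p₀)/(1 − p₀).
PS = (0.04815 − 0.03559) / 0.96441 ≈ 0.0130

PS ≈ 0.013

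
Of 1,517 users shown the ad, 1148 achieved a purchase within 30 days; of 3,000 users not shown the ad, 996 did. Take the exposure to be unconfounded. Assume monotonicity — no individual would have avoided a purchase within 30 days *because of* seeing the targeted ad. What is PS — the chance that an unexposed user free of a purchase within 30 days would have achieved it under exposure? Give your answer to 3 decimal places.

PS ≈ 0.636

p₁ = P(outcome | exposed) = 1148/1517 = 0.75676
p₀ = P(outcome | unexposed) = 996/3000 = 0.332
Under exogeneity and monotonicity, PS = (p₁ − p₀) / (1 − p₀).
PS = (0.75676 − 0.332) / (1 − 0.332) = 0.42476 / 0.668 ≈ 0.6359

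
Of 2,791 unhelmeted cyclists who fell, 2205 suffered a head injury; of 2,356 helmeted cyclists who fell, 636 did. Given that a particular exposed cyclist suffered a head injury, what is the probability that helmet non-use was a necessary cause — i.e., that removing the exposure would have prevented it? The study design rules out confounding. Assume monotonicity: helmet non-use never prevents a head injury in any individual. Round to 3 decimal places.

PN ≈ 0.658

p₁ = P(outcome | exposed) = 2205/2791 = 0.79004
p₀ = P(outcome | unexposed) = 636/2356 = 0.26995
Under exogeneity and monotonicity, PN = (p₁ − p₀) / p₁.
PN = (0.79004 − 0.26995) / 0.79004 = 0.52009 / 0.79004 ≈ 0.6583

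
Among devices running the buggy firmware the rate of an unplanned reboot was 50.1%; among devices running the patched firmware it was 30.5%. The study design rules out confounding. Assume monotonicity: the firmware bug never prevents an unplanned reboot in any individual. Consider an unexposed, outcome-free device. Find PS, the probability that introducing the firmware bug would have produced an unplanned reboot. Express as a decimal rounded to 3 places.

p₁ = 0.501, p₀ = 0.305.
Under exogeneity and monotonicity, PS = (p₁ − p₀) / (1 − p₀).
PS = (0.501 − 0.305) / (1 − 0.305) = 0.196 / 0.695 ≈ 0.2820

PS ≈ 0.282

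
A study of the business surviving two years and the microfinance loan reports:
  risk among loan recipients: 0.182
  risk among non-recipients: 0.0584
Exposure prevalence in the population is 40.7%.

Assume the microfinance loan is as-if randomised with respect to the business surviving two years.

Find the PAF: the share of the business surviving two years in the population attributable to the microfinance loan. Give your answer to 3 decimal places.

Let p₁ = 0.182, p₀ = 0.0584.
Overall risk P(Y=1) = π·p₁ + (1−π)·p₀ = 0.407×0.182 + 0.593×0.0584 = 0.10871.
Under exogeneity, PAF = [P(Y=1) − p₀] / P(Y=1).
PAF = (0.10871 − 0.0584) / 0.10871 ≈ 0.4628

PAF ≈ 0.463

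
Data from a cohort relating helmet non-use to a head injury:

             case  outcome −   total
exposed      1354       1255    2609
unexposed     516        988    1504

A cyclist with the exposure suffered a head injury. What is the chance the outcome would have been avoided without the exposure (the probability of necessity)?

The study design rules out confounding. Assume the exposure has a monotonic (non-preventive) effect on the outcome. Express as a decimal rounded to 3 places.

p₁ = P(outcome | exposed) = 1354/2609 = 0.51897
p₀ = P(outcome | unexposed) = 516/1504 = 0.34309
Under exogeneity and monotonicity, PN = (p₁ − p₀)/p₁.
PN = (0.51897 − 0.34309) / 0.51897 ≈ 0.3389

PN ≈ 0.339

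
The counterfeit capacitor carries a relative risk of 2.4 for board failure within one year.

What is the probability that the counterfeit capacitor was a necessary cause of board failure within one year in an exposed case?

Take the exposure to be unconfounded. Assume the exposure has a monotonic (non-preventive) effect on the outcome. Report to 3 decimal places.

Under exogeneity and monotonicity, PN = (RR − 1) / RR = 1 − 1/RR.
PN = (2.4 − 1) / 2.4 = 1.4 / 2.4 ≈ 0.5833

PN ≈ 0.583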